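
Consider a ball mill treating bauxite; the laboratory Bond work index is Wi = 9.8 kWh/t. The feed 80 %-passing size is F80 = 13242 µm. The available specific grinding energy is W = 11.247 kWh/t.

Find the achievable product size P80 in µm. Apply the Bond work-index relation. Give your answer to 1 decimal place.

W = 10 Wi (1/√P80 − 1/√F80)  [Bond]
P80^-0.5 = F80^-0.5 + W/(10 Wi)
  = 11.2470/(10·9.8) + 1/√13242 = 0.114765 + 0.008690 = 0.123455
P80 = (1/0.123455)² = 8.1001² = 65.61 µm

P80 = 65.6 µm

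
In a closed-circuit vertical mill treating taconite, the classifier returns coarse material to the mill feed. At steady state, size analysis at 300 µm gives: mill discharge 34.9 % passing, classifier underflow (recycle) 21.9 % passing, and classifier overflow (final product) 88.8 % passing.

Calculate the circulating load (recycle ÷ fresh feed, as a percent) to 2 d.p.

CL = 414.62 %

Classifier node, passing 300 µm:
(1+r)·d = r·u + o ⇒ r = (o−d)/(d−u)
r = (88.8 − 34.9)/(34.9 − 21.9) = 53.9/13.0 = 4.1462
CL = 100·r = 414.62 %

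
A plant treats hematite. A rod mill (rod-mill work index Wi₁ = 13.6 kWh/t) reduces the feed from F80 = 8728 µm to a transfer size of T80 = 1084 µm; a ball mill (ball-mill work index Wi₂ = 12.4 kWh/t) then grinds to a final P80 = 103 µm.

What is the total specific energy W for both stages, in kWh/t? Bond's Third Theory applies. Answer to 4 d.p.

W = 10·Wi·(P80^(-½) − F80^(-½))
Stage 1 (8728→1084 µm, Wi₁=13.6): W₁ = 10·13.6·(0.030373 − 0.010704) = 2.6750 kWh/t
Stage 2 (1084→103 µm, Wi₂=12.4): W₂ = 10·12.4·(0.098533 − 0.030373) = 8.4519 kWh/t
W = W₁ + W₂ = 2.6750 + 8.4519 = 11.1268 kWh/t

W = 11.1268 kWh/t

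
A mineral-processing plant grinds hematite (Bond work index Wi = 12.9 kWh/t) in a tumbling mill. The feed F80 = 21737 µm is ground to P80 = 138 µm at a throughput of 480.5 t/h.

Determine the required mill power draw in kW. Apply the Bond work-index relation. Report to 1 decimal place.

P = 4856.1 kW

Bond: W = 10·Wi·(1/√P80 − 1/√F80)
W = 10·12.9·(1/√138 − 1/√21737) = 10·12.9·(0.078343) = 10.1062 kWh/t
Mill draw = 10.1062 × 480.5 = 4856.1 kW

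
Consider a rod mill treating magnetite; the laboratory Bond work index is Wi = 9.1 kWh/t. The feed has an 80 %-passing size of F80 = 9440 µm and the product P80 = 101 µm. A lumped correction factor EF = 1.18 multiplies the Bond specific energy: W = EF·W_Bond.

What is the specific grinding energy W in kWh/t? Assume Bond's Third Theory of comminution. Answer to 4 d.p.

W = 9.5795 kWh/t

W_Bond = 10·Wi·(1/√P₈₀ − 1/√F₈₀)
1/√101 = 0.099504;  1/√9440 = 0.010292
W = 10·9.1·(0.099504 − 0.010292) = 8.1182 kWh/t
Apply correction: 8.1182 × 1.18 = 9.5795 kWh/t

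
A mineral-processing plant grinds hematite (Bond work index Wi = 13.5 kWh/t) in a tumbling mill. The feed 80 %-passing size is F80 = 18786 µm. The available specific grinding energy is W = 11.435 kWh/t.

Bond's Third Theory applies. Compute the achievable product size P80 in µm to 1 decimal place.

P80 = 118.1 µm

W = 10 Wi (1/√P80 − 1/√F80)  [Bond]
P80^-0.5 = F80^-0.5 + W/(10 Wi)
  = 11.4350/(10·13.5) + 1/√18786 = 0.084704 + 0.007296 = 0.092000
P80 = (1/0.092000)² = 10.8696² = 118.15 µm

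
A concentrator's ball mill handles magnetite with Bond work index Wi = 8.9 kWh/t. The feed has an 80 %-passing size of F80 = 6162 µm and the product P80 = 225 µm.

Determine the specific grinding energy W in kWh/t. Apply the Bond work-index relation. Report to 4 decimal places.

W = 4.7996 kWh/t

Bond:  W = 10 Wi (1/√P − 1/√F)
1/√225 = 0.066667;  1/√6162 = 0.012739
W = 10·8.9·(0.066667 − 0.012739) = 4.7996 kWh/t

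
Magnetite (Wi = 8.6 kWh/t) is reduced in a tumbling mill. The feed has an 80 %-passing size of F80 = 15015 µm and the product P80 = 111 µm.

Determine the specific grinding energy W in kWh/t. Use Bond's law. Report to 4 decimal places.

W = 7.4609 kWh/t

W = 10 Wi / √P80 − 10 Wi / √F80
1/√111 = 0.094916;  1/√15015 = 0.008161
W = 10·8.6·(0.094916 − 0.008161) = 7.4609 kWh/t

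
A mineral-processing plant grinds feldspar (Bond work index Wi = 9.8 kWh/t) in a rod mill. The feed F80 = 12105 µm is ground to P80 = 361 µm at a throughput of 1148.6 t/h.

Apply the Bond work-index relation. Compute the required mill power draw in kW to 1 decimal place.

P = 4901.3 kW

W = 10·Wi·(P80^(-½) − F80^(-½))
W = 10·9.8·(1/√361 − 1/√12105) = 10·9.8·(0.043543) = 4.2672 kWh/t
Mill draw = 4.2672 × 1148.6 = 4901.3 kW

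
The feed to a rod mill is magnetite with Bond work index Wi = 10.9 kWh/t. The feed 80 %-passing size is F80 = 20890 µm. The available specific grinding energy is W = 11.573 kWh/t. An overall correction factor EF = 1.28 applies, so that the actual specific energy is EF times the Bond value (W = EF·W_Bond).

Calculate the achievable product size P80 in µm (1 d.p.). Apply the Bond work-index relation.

P80 = 123.8 µm

W = 10 Wi / √P80 − 10 Wi / √F80
W_Bond = W / EF = 11.573 / 1.28 = 9.0414 kWh/t
P80^-0.5 = F80^-0.5 + W_Bond/(10 Wi)
  = 9.0414/(10·10.9) + 1/√20890 = 0.082949 + 0.006919 = 0.089867
P80 = (1/0.089867)² = 11.1275² = 123.82 µm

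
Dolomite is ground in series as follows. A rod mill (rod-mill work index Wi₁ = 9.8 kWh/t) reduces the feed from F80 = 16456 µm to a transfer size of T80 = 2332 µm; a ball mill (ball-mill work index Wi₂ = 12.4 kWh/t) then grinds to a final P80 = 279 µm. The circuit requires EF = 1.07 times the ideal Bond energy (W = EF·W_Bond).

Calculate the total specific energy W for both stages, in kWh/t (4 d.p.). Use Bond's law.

Bond: W = 10·Wi·(1/√P80 − 1/√F80)
Stage 1 (16456→2332 µm, Wi₁=9.8): W₁ = 10·9.8·(0.020708 − 0.007795) = 1.2654 kWh/t
Stage 2 (2332→279 µm, Wi₂=12.4): W₂ = 10·12.4·(0.059868 − 0.020708) = 4.8559 kWh/t
W = W₁ + W₂ = 1.2654 + 4.8559 = 6.1213 kWh/t
W_actual = 1.07 × 6.1213 = 6.5498 kWh/t

W = 6.5498 kWh/t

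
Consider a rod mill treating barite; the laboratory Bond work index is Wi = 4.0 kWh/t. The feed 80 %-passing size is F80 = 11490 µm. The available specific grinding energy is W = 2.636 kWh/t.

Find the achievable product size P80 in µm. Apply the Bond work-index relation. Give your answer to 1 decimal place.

P80 = 176.7 µm

W = 10·Wi·[P80^(−½) − F80^(−½)]
P80^(−½) = W/(10 Wi) + F80^(−½)
  = 2.6360/(10·4.0) + 1/√11490 = 0.065900 + 0.009329 = 0.075229
P80 = (1/0.075229)² = 13.2927² = 176.70 µm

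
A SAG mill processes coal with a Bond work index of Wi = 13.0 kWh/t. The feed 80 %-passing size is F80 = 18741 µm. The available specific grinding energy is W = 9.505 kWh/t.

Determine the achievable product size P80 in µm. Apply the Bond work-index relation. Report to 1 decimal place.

W = 10 Wi (P80^-0.5 − F80^-0.5)
P80^(−½) = W/(10 Wi) + F80^(−½)
  = 9.5050/(10·13.0) + 1/√18741 = 0.073115 + 0.007305 = 0.080420
P80 = (1/0.080420)² = 12.4347² = 154.62 µm

P80 = 154.6 µm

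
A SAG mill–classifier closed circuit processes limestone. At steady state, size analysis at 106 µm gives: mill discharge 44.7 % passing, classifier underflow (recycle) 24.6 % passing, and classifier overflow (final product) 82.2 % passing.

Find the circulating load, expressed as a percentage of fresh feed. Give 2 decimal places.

CL = 186.57 %

Mass balance on the −106 µm fraction:
d + r·d = r·u + o → r(d−u) = o−d
r = (82.2 − 44.7)/(44.7 − 24.6) = 37.5/20.1 = 1.8657
CL = 100·r = 186.57 %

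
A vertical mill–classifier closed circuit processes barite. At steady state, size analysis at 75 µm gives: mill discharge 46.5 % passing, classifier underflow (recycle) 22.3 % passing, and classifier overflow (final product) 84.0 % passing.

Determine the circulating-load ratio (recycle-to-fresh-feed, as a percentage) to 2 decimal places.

CL = 154.96 %

Let r = R/F. Size balance at 75 µm:
(1+r)d = ru + o → r = (o−d)/(d−u)
r = (84.0 − 46.5)/(46.5 − 22.3) = 37.5/24.2 = 1.5496
CL = 100·r = 154.96 %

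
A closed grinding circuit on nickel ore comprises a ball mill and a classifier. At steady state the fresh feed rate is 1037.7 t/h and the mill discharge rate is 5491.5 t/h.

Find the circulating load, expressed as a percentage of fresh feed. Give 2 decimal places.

CL = 429.20 %

Discharge = new feed + return, hence
R = M − F = 5491.5 − 1037.7 = 4453.8 t/h
CL = 100·R/F = 100·4453.8/1037.7 = 429.20 %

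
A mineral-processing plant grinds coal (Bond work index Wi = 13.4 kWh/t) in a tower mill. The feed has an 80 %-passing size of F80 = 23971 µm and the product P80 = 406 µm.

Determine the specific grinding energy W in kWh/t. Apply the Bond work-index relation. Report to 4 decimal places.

W = 10 Wi (1/√P80 − 1/√F80)  [Bond]
1/√406 = 0.049629;  1/√23971 = 0.006459
W = 10·13.4·(0.049629 − 0.006459) = 5.7848 kWh/t

W = 5.7848 kWh/t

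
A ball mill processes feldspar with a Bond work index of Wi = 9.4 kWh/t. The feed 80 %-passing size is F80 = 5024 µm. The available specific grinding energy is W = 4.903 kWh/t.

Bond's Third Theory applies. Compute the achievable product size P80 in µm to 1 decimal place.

W = 10·Wi·[P80^(−½) − F80^(−½)]
P80^-0.5 = F80^-0.5 + W/(10 Wi)
  = 4.9030/(10·9.4) + 1/√5024 = 0.052160 + 0.014108 = 0.066268
P80 = (1/0.066268)² = 15.0903² = 227.72 µm

P80 = 227.7 µm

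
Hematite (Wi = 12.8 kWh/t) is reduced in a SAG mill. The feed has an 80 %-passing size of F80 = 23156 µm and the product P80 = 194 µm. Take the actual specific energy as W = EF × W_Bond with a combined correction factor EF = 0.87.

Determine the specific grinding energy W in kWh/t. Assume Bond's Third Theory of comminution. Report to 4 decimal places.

W = 10 Wi / √P80 − 10 Wi / √F80
1/√194 = 0.071796;  1/√23156 = 0.006572
W = 10·12.8·(0.071796 − 0.006572) = 8.3487 kWh/t
Corrected W = EF·W_Bond = 0.87·8.3487 = 7.2634 kWh/t

W = 7.2634 kWh/t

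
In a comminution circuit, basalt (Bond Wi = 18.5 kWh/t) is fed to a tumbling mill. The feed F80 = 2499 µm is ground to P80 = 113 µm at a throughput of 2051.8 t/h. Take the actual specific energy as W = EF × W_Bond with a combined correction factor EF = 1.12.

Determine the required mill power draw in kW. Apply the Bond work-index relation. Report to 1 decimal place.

W = 10 Wi / √P80 − 10 Wi / √F80
W = 10·18.5·(1/√113 − 1/√2499) = 10·18.5·(0.074068) = 13.7026 kWh/t
Corrected W = EF·W_Bond = 1.12·13.7026 = 15.3469 kWh/t
Power = W × throughput = 15.3469 kWh/t × 2051.8 t/h = 31488.8 kW

P = 31488.8 kW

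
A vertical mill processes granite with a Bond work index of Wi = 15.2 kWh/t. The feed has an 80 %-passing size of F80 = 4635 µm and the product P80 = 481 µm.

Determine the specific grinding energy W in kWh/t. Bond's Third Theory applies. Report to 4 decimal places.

W = 4.6980 kWh/t

W = 10·Wi·(P80^(-½) − F80^(-½))
1/√481 = 0.045596;  1/√4635 = 0.014688
W = 10·15.2·(0.045596 − 0.014688) = 4.6980 kWh/t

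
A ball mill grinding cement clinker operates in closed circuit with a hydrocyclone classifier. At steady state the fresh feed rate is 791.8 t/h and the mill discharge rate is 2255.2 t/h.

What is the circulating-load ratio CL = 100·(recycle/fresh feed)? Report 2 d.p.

Steady state: M = F + R.
R = M − F = 2255.2 − 791.8 = 1463.4 t/h
CL = 100·R/F = 100·1463.4/791.8 = 184.82 %

CL = 184.82 %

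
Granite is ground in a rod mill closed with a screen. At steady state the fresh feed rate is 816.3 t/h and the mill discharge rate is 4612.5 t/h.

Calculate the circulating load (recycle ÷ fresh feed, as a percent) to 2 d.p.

Steady state: M = F + R.
R = M − F = 4612.5 − 816.3 = 3796.2 t/h
CL = 100·R/F = 100·3796.2/816.3 = 465.05 %

CL = 465.05 %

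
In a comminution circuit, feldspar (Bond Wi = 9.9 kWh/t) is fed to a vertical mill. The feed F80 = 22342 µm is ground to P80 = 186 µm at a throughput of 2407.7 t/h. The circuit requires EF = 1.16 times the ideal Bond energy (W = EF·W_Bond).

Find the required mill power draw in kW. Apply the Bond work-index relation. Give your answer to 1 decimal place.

P = 18424.1 kW

W = 10 Wi (P80^-0.5 − F80^-0.5)
W = 10·9.9·(1/√186 − 1/√22342) = 10·9.9·(0.066633) = 6.5967 kWh/t
W_actual = 1.16 × 6.5967 = 7.6522 kWh/t
P = W·T = 7.6522·2407.7 = 18424.1 kW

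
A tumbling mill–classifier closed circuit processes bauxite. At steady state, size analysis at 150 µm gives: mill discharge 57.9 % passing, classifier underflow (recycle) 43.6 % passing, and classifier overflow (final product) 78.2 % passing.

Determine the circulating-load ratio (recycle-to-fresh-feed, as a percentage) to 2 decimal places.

Classifier node, passing 150 µm:
(1+r)d = ru + o → r = (o−d)/(d−u)
r = (78.2 − 57.9)/(57.9 − 43.6) = 20.3/14.3 = 1.4196
CL = 100·r = 141.96 %

CL = 141.96 %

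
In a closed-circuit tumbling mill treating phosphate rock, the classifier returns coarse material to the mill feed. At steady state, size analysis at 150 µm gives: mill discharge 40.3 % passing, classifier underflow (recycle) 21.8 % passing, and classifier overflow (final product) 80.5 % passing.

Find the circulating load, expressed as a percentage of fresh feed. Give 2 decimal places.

Let r = R/F. Size balance at 150 µm:
(1+r)·d = r·u + o ⇒ r = (o−d)/(d−u)
r = (80.5 − 40.3)/(40.3 − 21.8) = 40.2/18.5 = 2.1730
CL = 100·r = 217.30 %

CL = 217.30 %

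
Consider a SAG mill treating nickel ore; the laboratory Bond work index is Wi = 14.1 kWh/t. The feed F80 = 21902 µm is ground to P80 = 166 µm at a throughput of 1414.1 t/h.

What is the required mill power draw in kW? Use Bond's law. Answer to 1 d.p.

P = 14128.2 kW

W = 10 Wi (1/√P80 − 1/√F80)  [Bond]
W = 10·14.1·(1/√166 − 1/√21902) = 10·14.1·(0.070858) = 9.9910 kWh/t
Mill draw = 9.9910 × 1414.1 = 14128.2 kW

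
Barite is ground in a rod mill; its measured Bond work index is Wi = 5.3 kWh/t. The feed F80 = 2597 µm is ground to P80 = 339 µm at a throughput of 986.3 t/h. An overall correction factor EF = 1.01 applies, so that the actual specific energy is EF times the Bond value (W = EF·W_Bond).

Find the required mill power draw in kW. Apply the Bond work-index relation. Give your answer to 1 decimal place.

P = 1831.5 kW

W = 10 Wi (P80^-0.5 − F80^-0.5)
W = 10·5.3·(1/√339 − 1/√2597) = 10·5.3·(0.034690) = 1.8385 kWh/t
W_actual = 1.01 × 1.8385 = 1.8569 kWh/t
P = W·T = 1.8569·986.3 = 1831.5 kW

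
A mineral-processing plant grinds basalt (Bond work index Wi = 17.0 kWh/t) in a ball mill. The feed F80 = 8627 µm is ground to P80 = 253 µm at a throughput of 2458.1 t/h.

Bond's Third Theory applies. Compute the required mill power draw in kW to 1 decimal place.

W = 10·Wi·(P80^(-½) − F80^(-½))
W = 10·17.0·(1/√253 − 1/√8627) = 10·17.0·(0.052103) = 8.8575 kWh/t
Mill draw = 8.8575 × 2458.1 = 21772.7 kW

P = 21772.7 kW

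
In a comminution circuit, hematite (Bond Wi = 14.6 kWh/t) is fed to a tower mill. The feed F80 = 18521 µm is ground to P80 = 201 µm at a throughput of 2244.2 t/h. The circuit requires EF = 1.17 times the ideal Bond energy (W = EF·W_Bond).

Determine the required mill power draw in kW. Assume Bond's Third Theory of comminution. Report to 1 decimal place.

P = 24222.8 kW

Bond:  W = 10 Wi (1/√P − 1/√F)
W = 10·14.6·(1/√201 − 1/√18521) = 10·14.6·(0.063187) = 9.2252 kWh/t
Apply correction: 9.2252 × 1.17 = 10.7935 kWh/t
P_mill = W·ṁ = 10.7935·2244.2 = 24222.8 kW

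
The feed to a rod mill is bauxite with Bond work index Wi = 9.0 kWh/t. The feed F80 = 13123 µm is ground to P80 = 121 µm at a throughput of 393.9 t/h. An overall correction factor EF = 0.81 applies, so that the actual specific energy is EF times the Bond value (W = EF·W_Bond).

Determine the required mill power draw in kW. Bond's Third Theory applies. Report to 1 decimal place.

W_Bond = 10·Wi·(1/√P₈₀ − 1/√F₈₀)
W = 10·9.0·(1/√121 − 1/√13123) = 10·9.0·(0.082180) = 7.3962 kWh/t
With EF = 0.81: W = 7.3962·0.81 = 5.9909 kWh/t
P = W·T = 5.9909·393.9 = 2359.8 kW

P = 2359.8 kW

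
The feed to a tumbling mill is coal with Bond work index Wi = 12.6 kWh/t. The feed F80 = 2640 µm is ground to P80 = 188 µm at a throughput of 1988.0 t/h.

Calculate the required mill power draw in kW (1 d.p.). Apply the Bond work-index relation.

P = 13393.6 kW

Bond: W = 10·Wi·(1/√P80 − 1/√F80)
W = 10·12.6·(1/√188 − 1/√2640) = 10·12.6·(0.053470) = 6.7372 kWh/t
P = W·T = 6.7372·1988.0 = 13393.6 kW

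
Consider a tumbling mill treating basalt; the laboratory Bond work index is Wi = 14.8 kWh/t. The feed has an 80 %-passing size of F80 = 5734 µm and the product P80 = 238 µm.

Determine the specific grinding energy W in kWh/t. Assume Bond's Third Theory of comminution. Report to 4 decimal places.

Bond:  W = 10 Wi (1/√P − 1/√F)
1/√238 = 0.064820;  1/√5734 = 0.013206
W = 10·14.8·(0.064820 − 0.013206) = 7.6389 kWh/t

W = 7.6389 kWh/t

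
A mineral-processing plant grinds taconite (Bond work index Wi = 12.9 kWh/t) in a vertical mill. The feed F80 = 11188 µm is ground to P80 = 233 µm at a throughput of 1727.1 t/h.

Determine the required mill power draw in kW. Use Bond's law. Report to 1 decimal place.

P = 12489.5 kW

W = 10·Wi·(P80^(-½) − F80^(-½))
W = 10·12.9·(1/√233 − 1/√11188) = 10·12.9·(0.056058) = 7.2315 kWh/t
Power = W × throughput = 7.2315 kWh/t × 1727.1 t/h = 12489.5 kW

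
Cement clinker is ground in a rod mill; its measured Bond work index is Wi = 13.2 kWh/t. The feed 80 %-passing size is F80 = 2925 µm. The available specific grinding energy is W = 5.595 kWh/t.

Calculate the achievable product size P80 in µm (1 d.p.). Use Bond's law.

W = 10·Wi·[P80^(−½) − F80^(−½)]
⇒ 1/√P80 = W/(10·Wi) + 1/√F80
  = 5.5950/(10·13.2) + 1/√2925 = 0.042386 + 0.018490 = 0.060876
P80 = (1/0.060876)² = 16.4267² = 269.84 µm

P80 = 269.8 µm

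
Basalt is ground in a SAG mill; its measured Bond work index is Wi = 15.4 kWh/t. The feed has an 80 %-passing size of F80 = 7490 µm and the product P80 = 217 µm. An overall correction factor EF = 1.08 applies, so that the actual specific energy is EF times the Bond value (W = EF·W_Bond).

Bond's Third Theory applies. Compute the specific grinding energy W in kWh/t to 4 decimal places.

W = 10·Wi·(P80^(-½) − F80^(-½))
1/√217 = 0.067884;  1/√7490 = 0.011555
W = 10·15.4·(0.067884 − 0.011555) = 8.6748 kWh/t
Corrected W = EF·W_Bond = 1.08·8.6748 = 9.3688 kWh/t

W = 9.3688 kWh/t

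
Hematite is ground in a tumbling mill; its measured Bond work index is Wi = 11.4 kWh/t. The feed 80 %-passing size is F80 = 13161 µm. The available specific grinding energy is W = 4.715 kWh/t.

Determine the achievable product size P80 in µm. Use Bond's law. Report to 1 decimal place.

Bond: W = 10·Wi·(1/√P80 − 1/√F80)
P80^-0.5 = F80^-0.5 + W/(10 Wi)
  = 4.7150/(10·11.4) + 1/√13161 = 0.041360 + 0.008717 = 0.050076
P80 = (1/0.050076)² = 19.9695² = 398.78 µm

P80 = 398.8 µm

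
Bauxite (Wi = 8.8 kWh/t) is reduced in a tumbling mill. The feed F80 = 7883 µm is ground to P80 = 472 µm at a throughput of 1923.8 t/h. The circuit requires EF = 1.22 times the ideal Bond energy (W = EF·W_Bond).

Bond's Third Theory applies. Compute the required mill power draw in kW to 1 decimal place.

P = 7180.5 kW

W_Bond = 10·Wi·(1/√P₈₀ − 1/√F₈₀)
W = 10·8.8·(1/√472 − 1/√7883) = 10·8.8·(0.034766) = 3.0594 kWh/t
With EF = 1.22: W = 3.0594·1.22 = 3.7324 kWh/t
Power = W × throughput = 3.7324 kWh/t × 1923.8 t/h = 7180.5 kW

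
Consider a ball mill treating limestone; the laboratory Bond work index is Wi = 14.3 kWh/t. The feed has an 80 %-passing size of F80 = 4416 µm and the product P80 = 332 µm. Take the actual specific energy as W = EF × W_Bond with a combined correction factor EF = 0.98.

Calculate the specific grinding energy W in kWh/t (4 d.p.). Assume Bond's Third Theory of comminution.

Bond: W = 10·Wi·(1/√P80 − 1/√F80)
1/√332 = 0.054882;  1/√4416 = 0.015048
W = 10·14.3·(0.054882 − 0.015048) = 5.6962 kWh/t
Corrected W = EF·W_Bond = 0.98·5.6962 = 5.5823 kWh/t

W = 5.5823 kWh/t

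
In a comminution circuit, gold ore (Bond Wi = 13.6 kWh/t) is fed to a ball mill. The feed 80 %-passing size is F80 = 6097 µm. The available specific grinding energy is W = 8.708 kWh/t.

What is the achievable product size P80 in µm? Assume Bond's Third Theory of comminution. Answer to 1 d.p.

W = 10·Wi·[P80^(−½) − F80^(−½)]
⇒ 1/√P80 = W/(10 Wi) + 1/√F80
  = 8.7080/(10·13.6) + 1/√6097 = 0.064029 + 0.012807 = 0.076836
P80 = (1/0.076836)² = 13.0147² = 169.38 µm

P80 = 169.4 µm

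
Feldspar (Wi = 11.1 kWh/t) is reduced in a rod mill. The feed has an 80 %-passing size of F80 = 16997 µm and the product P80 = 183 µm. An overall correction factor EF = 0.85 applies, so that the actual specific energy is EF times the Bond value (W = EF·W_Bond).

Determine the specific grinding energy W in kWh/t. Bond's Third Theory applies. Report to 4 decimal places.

W_Bond = 10·Wi·(1/√P₈₀ − 1/√F₈₀)
1/√183 = 0.073922;  1/√16997 = 0.007670
W = 10·11.1·(0.073922 − 0.007670) = 7.3539 kWh/t
Corrected W = EF·W_Bond = 0.85·7.3539 = 6.2509 kWh/t

W = 6.2509 kWh/t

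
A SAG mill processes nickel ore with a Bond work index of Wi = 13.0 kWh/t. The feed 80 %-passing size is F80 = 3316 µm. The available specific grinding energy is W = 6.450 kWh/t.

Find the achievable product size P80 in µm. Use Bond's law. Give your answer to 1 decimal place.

P80 = 222.9 µm

W = 10 Wi (1/√P80 − 1/√F80)  [Bond]
P80^(−½) = W/(10 Wi) + F80^(−½)
  = 6.4500/(10·13.0) + 1/√3316 = 0.049615 + 0.017366 = 0.066981
P80 = (1/0.066981)² = 14.9296² = 222.89 µm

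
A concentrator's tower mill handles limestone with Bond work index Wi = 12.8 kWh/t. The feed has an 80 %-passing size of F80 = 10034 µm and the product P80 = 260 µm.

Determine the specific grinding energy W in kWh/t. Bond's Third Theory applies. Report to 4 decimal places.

W = 10·Wi·(P80^(-½) − F80^(-½))
1/√260 = 0.062017;  1/√10034 = 0.009983
W = 10·12.8·(0.062017 − 0.009983) = 6.6604 kWh/t

W = 6.6604 kWh/t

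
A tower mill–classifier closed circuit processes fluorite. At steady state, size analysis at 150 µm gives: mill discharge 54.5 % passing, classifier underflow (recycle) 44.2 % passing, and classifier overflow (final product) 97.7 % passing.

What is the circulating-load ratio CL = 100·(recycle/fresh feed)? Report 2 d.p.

Mass balance on the −150 µm fraction:
(1+r)d = ru + o → r = (o−d)/(d−u)
r = (97.7 − 54.5)/(54.5 − 44.2) = 43.2/10.3 = 4.1942
CL = 100·r = 419.42 %

CL = 419.42 %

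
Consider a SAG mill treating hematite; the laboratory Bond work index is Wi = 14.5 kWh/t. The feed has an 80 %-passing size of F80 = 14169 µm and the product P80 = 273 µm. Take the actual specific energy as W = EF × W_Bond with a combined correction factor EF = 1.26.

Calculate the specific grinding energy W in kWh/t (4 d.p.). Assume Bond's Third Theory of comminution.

W = 9.5226 kWh/t

W = 10·Wi·(P80^(-½) − F80^(-½))
1/√273 = 0.060523;  1/√14169 = 0.008401
W = 10·14.5·(0.060523 − 0.008401) = 7.5577 kWh/t
Corrected W = EF·W_Bond = 1.26·7.5577 = 9.5226 kWh/t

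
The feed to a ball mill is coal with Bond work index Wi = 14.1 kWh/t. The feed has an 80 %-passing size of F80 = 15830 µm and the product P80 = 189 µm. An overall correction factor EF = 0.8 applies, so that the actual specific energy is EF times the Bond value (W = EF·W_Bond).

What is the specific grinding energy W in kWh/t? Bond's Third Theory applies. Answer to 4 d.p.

W = 7.3085 kWh/t

Bond:  W = 10 Wi (1/√P − 1/√F)
1/√189 = 0.072739;  1/√15830 = 0.007948
W = 10·14.1·(0.072739 − 0.007948) = 9.1356 kWh/t
With EF = 0.8: W = 9.1356·0.8 = 7.3085 kWh/t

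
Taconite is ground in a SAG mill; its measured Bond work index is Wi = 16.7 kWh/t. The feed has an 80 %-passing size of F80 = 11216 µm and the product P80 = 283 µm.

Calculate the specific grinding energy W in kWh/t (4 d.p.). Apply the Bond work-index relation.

W = 8.3502 kWh/t

W = 10 Wi (1/√P80 − 1/√F80)  [Bond]
1/√283 = 0.059444;  1/√11216 = 0.009442
W = 10·16.7·(0.059444 − 0.009442) = 8.3502 kWh/t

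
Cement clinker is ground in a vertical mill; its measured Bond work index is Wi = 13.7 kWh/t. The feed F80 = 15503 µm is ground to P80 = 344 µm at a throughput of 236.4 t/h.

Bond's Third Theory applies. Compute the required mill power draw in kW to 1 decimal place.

Bond: W = 10·Wi·(1/√P80 − 1/√F80)
W = 10·13.7·(1/√344 − 1/√15503) = 10·13.7·(0.045885) = 6.2862 kWh/t
P = W·T = 6.2862·236.4 = 1486.1 kW

P = 1486.1 kW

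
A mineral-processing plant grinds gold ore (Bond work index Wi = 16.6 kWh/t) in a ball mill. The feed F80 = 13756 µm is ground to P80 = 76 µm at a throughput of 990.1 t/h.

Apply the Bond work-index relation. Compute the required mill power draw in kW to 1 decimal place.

P = 17451.7 kW

Bond: W = 10·Wi·(1/√P80 − 1/√F80)
W = 10·16.6·(1/√76 − 1/√13756) = 10·16.6·(0.106182) = 17.6262 kWh/t
Power = W × throughput = 17.6262 kWh/t × 990.1 t/h = 17451.7 kW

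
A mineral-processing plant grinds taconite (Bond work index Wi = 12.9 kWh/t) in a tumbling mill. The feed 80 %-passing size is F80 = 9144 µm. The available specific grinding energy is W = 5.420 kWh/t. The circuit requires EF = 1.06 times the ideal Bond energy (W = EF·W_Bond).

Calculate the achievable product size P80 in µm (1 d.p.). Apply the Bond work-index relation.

W = 10 Wi (P80^-0.5 − F80^-0.5)
W_Bond = W / EF = 5.420 / 1.06 = 5.1132 kWh/t
⇒ 1/√P80 = W_Bond/(10 Wi) + 1/√F80
  = 5.1132/(10·12.9) + 1/√9144 = 0.039637 + 0.010458 = 0.050095
P80 = (1/0.050095)² = 19.9621² = 398.49 µm

P80 = 398.5 µm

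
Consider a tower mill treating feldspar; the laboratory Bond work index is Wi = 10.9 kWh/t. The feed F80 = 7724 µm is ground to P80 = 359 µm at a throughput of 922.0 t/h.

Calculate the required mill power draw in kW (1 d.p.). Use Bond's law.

W = 10 Wi (P80^-0.5 − F80^-0.5)
W = 10·10.9·(1/√359 − 1/√7724) = 10·10.9·(0.041400) = 4.5126 kWh/t
P = W·T = 4.5126·922.0 = 4160.6 kW

P = 4160.6 kW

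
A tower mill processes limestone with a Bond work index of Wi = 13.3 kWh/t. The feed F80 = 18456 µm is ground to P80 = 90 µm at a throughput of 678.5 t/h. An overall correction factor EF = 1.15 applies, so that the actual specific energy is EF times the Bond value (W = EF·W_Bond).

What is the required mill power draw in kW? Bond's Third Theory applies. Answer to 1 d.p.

P = 10175.1 kW

Bond:  W = 10 Wi (1/√P − 1/√F)
W = 10·13.3·(1/√90 − 1/√18456) = 10·13.3·(0.098048) = 13.0404 kWh/t
Corrected W = EF·W_Bond = 1.15·13.0404 = 14.9965 kWh/t
P = W·T = 14.9965·678.5 = 10175.1 kW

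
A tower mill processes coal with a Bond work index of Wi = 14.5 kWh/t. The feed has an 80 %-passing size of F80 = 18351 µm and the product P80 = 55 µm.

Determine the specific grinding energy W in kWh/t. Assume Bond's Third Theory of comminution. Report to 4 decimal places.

Bond:  W = 10 Wi (1/√P − 1/√F)
1/√55 = 0.134840;  1/√18351 = 0.007382
W = 10·14.5·(0.134840 − 0.007382) = 18.4814 kWh/t

W = 18.4814 kWh/t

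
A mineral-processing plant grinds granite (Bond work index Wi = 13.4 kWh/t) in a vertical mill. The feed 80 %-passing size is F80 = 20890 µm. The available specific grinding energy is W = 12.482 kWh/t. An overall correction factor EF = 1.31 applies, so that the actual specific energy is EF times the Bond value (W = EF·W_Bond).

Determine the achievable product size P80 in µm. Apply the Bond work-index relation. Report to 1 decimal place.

P80 = 164.3 µm

Bond:  W = 10 Wi (1/√P − 1/√F)
W_Bond = W / EF = 12.482 / 1.31 = 9.5282 kWh/t
P80^-0.5 = F80^-0.5 + W_Bond/(10 Wi)
  = 9.5282/(10·13.4) + 1/√20890 = 0.071106 + 0.006919 = 0.078025
P80 = (1/0.078025)² = 12.8164² = 164.26 µm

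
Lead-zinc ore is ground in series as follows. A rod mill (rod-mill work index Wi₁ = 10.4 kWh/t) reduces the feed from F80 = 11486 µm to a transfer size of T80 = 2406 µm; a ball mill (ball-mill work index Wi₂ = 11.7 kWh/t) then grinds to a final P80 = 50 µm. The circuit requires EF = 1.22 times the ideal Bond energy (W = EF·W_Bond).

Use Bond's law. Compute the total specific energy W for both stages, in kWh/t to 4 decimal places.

W = 18.6793 kWh/t

W = 10·Wi·(P80^(-½) − F80^(-½))
Stage 1 (11486→2406 µm, Wi₁=10.4): W₁ = 10·10.4·(0.020387 − 0.009331) = 1.1498 kWh/t
Stage 2 (2406→50 µm, Wi₂=11.7): W₂ = 10·11.7·(0.141421 − 0.020387) = 14.1610 kWh/t
W = W₁ + W₂ = 1.1498 + 14.1610 = 15.3109 kWh/t
With EF = 1.22: W = 15.3109·1.22 = 18.6793 kWh/t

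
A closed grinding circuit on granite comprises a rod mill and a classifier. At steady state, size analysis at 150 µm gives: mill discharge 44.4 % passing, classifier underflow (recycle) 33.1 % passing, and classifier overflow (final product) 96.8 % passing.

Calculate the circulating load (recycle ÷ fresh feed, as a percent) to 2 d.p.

Let r = R/F. Size balance at 150 µm:
(1+r)d = ru + o → r = (o−d)/(d−u)
r = (96.8 − 44.4)/(44.4 − 33.1) = 52.4/11.3 = 4.6372
CL = 100·r = 463.72 %

CL = 463.72 %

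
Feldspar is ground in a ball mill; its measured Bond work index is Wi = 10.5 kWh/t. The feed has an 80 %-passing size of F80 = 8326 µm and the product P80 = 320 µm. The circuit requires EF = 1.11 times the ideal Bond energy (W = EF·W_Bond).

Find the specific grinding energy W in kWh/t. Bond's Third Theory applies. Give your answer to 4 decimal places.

W = 5.2380 kWh/t

W = 10 Wi / √P80 − 10 Wi / √F80
1/√320 = 0.055902;  1/√8326 = 0.010959
W = 10·10.5·(0.055902 − 0.010959) = 4.7190 kWh/t
Apply correction: 4.7190 × 1.11 = 5.2380 kWh/t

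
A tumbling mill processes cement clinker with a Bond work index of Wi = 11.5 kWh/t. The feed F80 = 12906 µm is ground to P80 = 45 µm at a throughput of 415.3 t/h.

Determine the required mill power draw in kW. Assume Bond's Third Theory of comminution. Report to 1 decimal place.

W = 10·Wi·(P80^(-½) − F80^(-½))
W = 10·11.5·(1/√45 − 1/√12906) = 10·11.5·(0.140269) = 16.1309 kWh/t
P_mill = W·ṁ = 16.1309·415.3 = 6699.2 kW

P = 6699.2 kW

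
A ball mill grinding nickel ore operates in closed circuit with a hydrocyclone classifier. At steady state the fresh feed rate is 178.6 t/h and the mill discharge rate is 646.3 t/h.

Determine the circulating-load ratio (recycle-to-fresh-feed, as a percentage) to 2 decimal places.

Discharge = new feed + return, hence
R = M − F = 646.3 − 178.6 = 467.7 t/h
CL = 100·R/F = 100·467.7/178.6 = 261.87 %

CL = 261.87 %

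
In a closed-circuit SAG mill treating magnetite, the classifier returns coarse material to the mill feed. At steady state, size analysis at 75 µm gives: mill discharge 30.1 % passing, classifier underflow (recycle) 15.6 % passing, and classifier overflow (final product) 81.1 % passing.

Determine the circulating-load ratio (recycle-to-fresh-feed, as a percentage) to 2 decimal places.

CL = 351.72 %

Two-product formula at 75 µm:
(1+r)·d = r·u + o ⇒ r = (o−d)/(d−u)
r = (81.1 − 30.1)/(30.1 − 15.6) = 51.0/14.5 = 3.5172
CL = 100·r = 351.72 %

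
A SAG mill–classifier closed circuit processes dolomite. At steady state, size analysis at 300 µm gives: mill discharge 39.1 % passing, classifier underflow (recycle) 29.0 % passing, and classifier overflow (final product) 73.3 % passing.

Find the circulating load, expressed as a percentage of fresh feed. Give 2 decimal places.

Balance %-passing 300 µm (r = R/F):
(1+r)d = ru + o → r = (o−d)/(d−u)
r = (73.3 − 39.1)/(39.1 − 29.0) = 34.2/10.1 = 3.3861
CL = 100·r = 338.61 %

CL = 338.61 %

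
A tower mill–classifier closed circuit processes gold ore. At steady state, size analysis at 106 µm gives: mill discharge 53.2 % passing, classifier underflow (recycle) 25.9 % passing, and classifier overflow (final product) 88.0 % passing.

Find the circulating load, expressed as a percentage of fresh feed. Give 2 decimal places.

Mass balance on the −106 µm fraction:
(1+r)d = ru + o → r = (o−d)/(d−u)
r = (88.0 − 53.2)/(53.2 − 25.9) = 34.8/27.3 = 1.2747
CL = 100·r = 127.47 %

CL = 127.47 %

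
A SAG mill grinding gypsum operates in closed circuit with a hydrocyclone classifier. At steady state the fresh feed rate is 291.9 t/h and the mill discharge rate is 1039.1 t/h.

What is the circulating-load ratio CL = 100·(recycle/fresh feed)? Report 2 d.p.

M = F + R at steady state, so:
R = M − F = 1039.1 − 291.9 = 747.2 t/h
CL = 100·R/F = 100·747.2/291.9 = 255.98 %

CL = 255.98 %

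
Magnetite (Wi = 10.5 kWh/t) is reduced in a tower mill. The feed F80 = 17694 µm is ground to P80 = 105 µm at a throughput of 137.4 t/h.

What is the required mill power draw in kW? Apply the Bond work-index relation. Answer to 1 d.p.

P = 1299.5 kW

W_Bond = 10·Wi·(1/√P₈₀ − 1/√F₈₀)
W = 10·10.5·(1/√105 − 1/√17694) = 10·10.5·(0.090072) = 9.4576 kWh/t
P = W·T = 9.4576·137.4 = 1299.5 kW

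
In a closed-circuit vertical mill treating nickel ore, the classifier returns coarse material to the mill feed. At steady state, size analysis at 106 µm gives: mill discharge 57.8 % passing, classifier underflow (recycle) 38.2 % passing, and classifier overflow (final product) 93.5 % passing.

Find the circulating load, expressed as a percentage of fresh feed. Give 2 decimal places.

Classifier node, passing 106 µm:
Fd + Rd = Ru + Fo ⇒ R/F = (o−d)/(d−u)
r = (93.5 − 57.8)/(57.8 − 38.2) = 35.7/19.6 = 1.8214
CL = 100·r = 182.14 %

CL = 182.14 %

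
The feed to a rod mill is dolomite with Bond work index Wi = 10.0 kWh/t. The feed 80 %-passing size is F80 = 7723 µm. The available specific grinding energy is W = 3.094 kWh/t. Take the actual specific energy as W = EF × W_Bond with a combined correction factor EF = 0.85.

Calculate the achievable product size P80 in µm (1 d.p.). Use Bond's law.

P80 = 438.1 µm

Bond: W = 10·Wi·(1/√P80 − 1/√F80)
W_Bond = W / EF = 3.094 / 0.85 = 3.6400 kWh/t
P80^-0.5 = F80^-0.5 + W_Bond/(10 Wi)
  = 3.6400/(10·10.0) + 1/√7723 = 0.036400 + 0.011379 = 0.047779
P80 = (1/0.047779)² = 20.9297² = 438.05 µm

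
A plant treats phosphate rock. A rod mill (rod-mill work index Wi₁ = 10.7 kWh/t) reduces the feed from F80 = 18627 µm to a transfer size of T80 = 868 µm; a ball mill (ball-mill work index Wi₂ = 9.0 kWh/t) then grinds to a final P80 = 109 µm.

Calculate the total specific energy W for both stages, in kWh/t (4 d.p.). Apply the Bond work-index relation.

W = 8.4135 kWh/t

W_Bond = 10·Wi·(1/√P₈₀ − 1/√F₈₀)
Stage 1 (18627→868 µm, Wi₁=10.7): W₁ = 10·10.7·(0.033942 − 0.007327) = 2.8478 kWh/t
Stage 2 (868→109 µm, Wi₂=9.0): W₂ = 10·9.0·(0.095783 − 0.033942) = 5.5656 kWh/t
W = W₁ + W₂ = 2.8478 + 5.5656 = 8.4135 kWh/t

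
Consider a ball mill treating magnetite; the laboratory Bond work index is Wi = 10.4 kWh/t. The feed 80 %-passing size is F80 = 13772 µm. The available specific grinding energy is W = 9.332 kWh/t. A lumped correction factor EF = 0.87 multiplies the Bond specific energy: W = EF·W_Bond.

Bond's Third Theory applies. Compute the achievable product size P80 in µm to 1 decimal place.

P80 = 80.2 µm

W = 10·Wi·(P80^(-½) − F80^(-½))
W_Bond = W / EF = 9.332 / 0.87 = 10.7264 kWh/t
⇒ 1/√P80 = W_Bond/(10·Wi) + 1/√F80
  = 10.7264/(10·10.4) + 1/√13772 = 0.103139 + 0.008521 = 0.111660
P80 = (1/0.111660)² = 8.9558² = 80.21 µm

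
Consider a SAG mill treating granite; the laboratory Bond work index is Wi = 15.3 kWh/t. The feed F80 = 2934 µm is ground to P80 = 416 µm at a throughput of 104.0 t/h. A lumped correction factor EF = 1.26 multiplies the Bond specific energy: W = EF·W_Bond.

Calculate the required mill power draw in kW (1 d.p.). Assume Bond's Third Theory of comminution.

P = 612.8 kW

W = 10·Wi·(P80^(-½) − F80^(-½))
W = 10·15.3·(1/√416 − 1/√2934) = 10·15.3·(0.030567) = 4.6768 kWh/t
Apply correction: 4.6768 × 1.26 = 5.8928 kWh/t
P_mill = W·ṁ = 5.8928·104.0 = 612.8 kW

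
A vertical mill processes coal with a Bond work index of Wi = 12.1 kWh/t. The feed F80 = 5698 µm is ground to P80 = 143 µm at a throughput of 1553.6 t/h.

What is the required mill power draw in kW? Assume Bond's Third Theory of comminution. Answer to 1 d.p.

W = 10·Wi·(P80^(-½) − F80^(-½))
W = 10·12.1·(1/√143 − 1/√5698) = 10·12.1·(0.070377) = 8.5156 kWh/t
P = W·T = 8.5156·1553.6 = 13229.8 kW

P = 13229.8 kW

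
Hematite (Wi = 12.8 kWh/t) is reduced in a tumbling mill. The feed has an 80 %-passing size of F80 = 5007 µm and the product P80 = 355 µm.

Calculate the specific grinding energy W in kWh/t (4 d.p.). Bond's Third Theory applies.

W = 4.9846 kWh/t

W = 10 Wi (1/√P80 − 1/√F80)  [Bond]
1/√355 = 0.053074;  1/√5007 = 0.014132
W = 10·12.8·(0.053074 − 0.014132) = 4.9846 kWh/t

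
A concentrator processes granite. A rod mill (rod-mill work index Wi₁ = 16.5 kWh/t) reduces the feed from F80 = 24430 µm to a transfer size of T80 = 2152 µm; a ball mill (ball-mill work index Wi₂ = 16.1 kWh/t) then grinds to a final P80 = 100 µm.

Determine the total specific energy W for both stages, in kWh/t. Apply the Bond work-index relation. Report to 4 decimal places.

W = 10·Wi·[P80^(−½) − F80^(−½)]
Stage 1 (24430→2152 µm, Wi₁=16.5): W₁ = 10·16.5·(0.021557 − 0.006398) = 2.5012 kWh/t
Stage 2 (2152→100 µm, Wi₂=16.1): W₂ = 10·16.1·(0.100000 − 0.021557) = 12.6294 kWh/t
W = W₁ + W₂ = 2.5012 + 12.6294 = 15.1306 kWh/t

W = 15.1306 kWh/t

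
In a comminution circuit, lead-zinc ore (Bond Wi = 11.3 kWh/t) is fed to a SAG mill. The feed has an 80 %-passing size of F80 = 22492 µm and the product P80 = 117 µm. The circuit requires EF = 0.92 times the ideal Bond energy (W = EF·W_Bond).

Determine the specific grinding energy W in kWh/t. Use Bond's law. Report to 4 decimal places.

W_Bond = 10·Wi·(1/√P₈₀ − 1/√F₈₀)
1/√117 = 0.092450;  1/√22492 = 0.006668
W = 10·11.3·(0.092450 − 0.006668) = 9.6934 kWh/t
Corrected W = EF·W_Bond = 0.92·9.6934 = 8.9179 kWh/t

W = 8.9179 kWh/t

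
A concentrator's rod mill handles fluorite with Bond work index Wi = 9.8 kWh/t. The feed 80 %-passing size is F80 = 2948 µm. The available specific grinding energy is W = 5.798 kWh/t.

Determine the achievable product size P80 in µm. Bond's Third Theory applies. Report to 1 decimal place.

W = 10·Wi·(P80^(-½) − F80^(-½))
⇒ 1/√P80 = W/(10·Wi) + 1/√F80
  = 5.7980/(10·9.8) + 1/√2948 = 0.059163 + 0.018418 = 0.077581
P80 = (1/0.077581)² = 12.8898² = 166.15 µm

P80 = 166.1 µm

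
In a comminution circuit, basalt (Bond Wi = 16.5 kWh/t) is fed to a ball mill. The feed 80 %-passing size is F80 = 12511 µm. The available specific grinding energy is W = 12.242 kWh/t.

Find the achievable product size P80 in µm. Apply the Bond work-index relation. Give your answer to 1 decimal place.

W_Bond = 10·Wi·(1/√P₈₀ − 1/√F₈₀)
P80^(−½) = W/(10 Wi) + F80^(−½)
  = 12.2420/(10·16.5) + 1/√12511 = 0.074194 + 0.008940 = 0.083134
P80 = (1/0.083134)² = 12.0287² = 144.69 µm

P80 = 144.7 µm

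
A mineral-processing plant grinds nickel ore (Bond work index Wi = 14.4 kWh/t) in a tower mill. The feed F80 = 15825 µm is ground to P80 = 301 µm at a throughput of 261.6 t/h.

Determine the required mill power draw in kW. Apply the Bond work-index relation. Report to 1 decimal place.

P = 1871.8 kW

W = 10 Wi (P80^-0.5 − F80^-0.5)
W = 10·14.4·(1/√301 − 1/√15825) = 10·14.4·(0.049690) = 7.1553 kWh/t
P = W·T = 7.1553·261.6 = 1871.8 kW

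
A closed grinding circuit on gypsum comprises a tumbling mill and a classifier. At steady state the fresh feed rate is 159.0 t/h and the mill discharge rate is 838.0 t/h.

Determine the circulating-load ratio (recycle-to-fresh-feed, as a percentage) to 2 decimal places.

Discharge = new feed + return, hence
R = M − F = 838.0 − 159.0 = 679.0 t/h
CL = 100·R/F = 100·679.0/159.0 = 427.04 %

CL = 427.04 %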